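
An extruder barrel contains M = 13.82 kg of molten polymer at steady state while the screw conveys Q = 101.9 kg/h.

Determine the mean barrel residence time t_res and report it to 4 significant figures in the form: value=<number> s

Convert throughput: Q = 101.9 kg/h = 101.9/3600 = 0.0283056 kg/s
t_res = M / Q_s = 13.82 ÷ 0.0283056 = 488.243 s

value=488.2 s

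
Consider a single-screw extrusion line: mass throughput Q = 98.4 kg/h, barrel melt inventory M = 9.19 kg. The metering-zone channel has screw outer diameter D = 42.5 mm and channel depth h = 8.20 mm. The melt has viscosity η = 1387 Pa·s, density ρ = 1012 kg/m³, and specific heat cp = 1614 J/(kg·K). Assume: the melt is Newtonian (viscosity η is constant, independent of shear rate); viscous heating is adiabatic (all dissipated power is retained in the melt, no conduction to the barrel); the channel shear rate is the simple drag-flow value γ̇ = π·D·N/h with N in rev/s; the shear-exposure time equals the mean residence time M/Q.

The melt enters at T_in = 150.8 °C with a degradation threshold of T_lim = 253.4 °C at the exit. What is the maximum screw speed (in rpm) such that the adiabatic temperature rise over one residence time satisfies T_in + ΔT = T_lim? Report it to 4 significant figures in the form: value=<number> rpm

value=69.85 rpm

Convert throughput: Q = 98.4 kg/h = 98.4/3600 = 0.0273333 kg/s
t_res = M / Q_s = 9.19 / 0.0273333 = 336.22 s
D = 42.5 mm = 0.0425 m;  h = 8.20 mm = 0.0082 m
ΔT_a = T_lim − T_in = 253.4 °C − 150.8 °C = 102.6 K
Invert ΔT = ηγ̇²t_res/(ρcp) for γ̇: γ̇_max² = ΔT_a ρ cp / (η t_res) = 102.6·1012·1614 / (1387·336.22) = 359.362 s⁻²
γ̇_max = √359.362 = 18.9568 s⁻¹
N_max = γ̇_max h / (πD) = 18.9568·0.0082/(π·0.0425) = 1.16424 rev/s → ×60 = 69.8542 rpm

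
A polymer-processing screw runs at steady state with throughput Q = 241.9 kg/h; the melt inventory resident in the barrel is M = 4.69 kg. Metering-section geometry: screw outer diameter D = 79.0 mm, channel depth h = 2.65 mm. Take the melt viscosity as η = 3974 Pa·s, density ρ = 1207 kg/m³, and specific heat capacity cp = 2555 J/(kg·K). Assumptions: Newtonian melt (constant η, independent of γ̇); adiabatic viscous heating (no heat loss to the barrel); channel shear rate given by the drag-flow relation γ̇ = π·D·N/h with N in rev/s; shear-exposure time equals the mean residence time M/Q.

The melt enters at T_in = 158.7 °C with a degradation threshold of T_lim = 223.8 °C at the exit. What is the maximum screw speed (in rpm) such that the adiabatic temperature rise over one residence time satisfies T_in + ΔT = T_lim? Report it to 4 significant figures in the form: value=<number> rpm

Q_s = Q / 3600 = 241.9 / 3600 = 0.0671944 kg/s
t_res = M / Q_s = 4.69 ÷ 0.0671944 = 69.7974 s
D = 79.0 mm = 0.079 m;  h = 2.65 mm = 0.00265 m
ΔT_a = T_lim − T_in = 223.8 °C − 158.7 °C = 65.1 K
Invert ΔT = ηγ̇²t_res/(ρcp) for γ̇: γ̇_max² = ΔT_a ρ cp / (η t_res) = 65.1·1207·2555 / (3974·69.7974) = 723.789 s⁻²
Take the square root: γ̇_max = √(723.789) = 26.9033 s⁻¹
Solve γ̇ = πDN/h for N: N_max = γ̇_max·h/(π·D) = 26.9033 × 0.00265 / (π × 0.079) = 0.28726 rev/s = 17.2356 rpm

value=17.24 rpm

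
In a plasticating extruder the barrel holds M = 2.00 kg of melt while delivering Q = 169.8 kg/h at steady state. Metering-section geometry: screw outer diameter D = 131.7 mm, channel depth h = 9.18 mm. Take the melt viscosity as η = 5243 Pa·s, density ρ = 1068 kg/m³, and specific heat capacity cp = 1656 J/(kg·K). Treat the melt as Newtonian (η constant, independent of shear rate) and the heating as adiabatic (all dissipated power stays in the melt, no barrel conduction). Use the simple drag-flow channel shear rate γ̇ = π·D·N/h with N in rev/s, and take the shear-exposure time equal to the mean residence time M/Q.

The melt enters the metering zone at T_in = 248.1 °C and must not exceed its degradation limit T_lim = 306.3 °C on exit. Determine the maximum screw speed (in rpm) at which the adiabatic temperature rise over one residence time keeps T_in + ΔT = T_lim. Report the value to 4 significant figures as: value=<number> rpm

value=28.64 rpm

Throughput in SI: Q_s = 169.8 kg/h ÷ 3600 s/h = 0.0471667 kg/s
t_res = M / Q_s = 2.00 / 0.0471667 = 42.4028 s
D = 131.7 mm = 0.1317 m;  h = 9.18 mm = 0.00918 m
ΔT_a = T_lim − T_in = 306.3 − 248.1 = 58.2 K
γ̇_max² = ΔT_a·ρ·cp / (η·t_res) = [58.2 × 1068 × 1656] / [5243 × 42.4028] = 462.999 s⁻²
γ̇_max = sqrt(462.999) = 21.5174 s⁻¹
N_max = γ̇_max h / (πD) = 21.5174·0.00918/(π·0.1317) = 0.477416 rev/s → ×60 = 28.645 rpm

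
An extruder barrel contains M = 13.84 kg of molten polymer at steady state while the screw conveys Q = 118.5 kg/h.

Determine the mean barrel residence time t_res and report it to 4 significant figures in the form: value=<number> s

Convert throughput: Q = 118.5 kg/h = 118.5/3600 = 0.0329167 kg/s
t_res = M / Q_s = 13.84 ÷ 0.0329167 = 420.456 s

value=420.5 s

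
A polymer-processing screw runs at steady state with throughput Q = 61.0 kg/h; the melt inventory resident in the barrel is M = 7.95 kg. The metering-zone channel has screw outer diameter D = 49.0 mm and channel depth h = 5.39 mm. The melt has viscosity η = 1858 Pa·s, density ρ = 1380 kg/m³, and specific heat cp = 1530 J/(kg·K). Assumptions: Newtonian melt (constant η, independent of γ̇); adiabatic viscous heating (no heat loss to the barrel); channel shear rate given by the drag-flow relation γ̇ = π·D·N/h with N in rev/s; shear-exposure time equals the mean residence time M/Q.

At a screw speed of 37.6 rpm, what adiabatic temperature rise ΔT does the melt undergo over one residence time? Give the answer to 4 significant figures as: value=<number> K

value=132.3 K

Q_s = Q / 3600 = 61.0 / 3600 = 0.0169444 kg/s
Mean residence time: t_res = M/Q_s = 7.95 kg / 0.0169444 kg/s = 469.18 s
Convert to SI: D = 0.049 m, h = 0.00539 m, N = 37.6/60 = 0.626667 rev/s
γ̇ = π D N / h = (π)(0.049)(0.626667) / 0.00539 = 17.8976 s⁻¹
Adiabatic rise: ΔT = η γ̇² t_res / (ρ cp) = 1858·(17.8976)²·469.18 / (1380·1530) = 132.252 K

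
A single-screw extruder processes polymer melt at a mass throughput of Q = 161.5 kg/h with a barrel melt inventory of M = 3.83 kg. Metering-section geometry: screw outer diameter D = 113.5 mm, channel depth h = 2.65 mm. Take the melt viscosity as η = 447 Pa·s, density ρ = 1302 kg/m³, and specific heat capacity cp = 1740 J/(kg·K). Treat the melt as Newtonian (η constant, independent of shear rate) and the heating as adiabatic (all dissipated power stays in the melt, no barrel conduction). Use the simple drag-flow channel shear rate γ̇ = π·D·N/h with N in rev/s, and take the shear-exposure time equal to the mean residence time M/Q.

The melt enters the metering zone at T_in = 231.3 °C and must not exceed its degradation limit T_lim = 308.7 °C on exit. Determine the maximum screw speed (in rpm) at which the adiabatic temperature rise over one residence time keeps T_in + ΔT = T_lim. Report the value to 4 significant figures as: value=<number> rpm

Throughput in SI: Q_s = 161.5 kg/h ÷ 3600 s/h = 0.0448611 kg/s
Mean residence time: t_res = M/Q_s = 3.83 kg / 0.0448611 kg/s = 85.3746 s
D = 113.5 mm = 0.1135 m;  h = 2.65 mm = 0.00265 m
ΔT_a = T_lim − T_in = 308.7 − 231.3 = 77.4 K
Invert ΔT = ηγ̇²t_res/(ρcp) for γ̇: γ̇_max² = ΔT_a ρ cp / (η t_res) = 77.4·1302·1740 / (447·85.3746) = 4594.78 s⁻²
γ̇_max = √4594.78 = 67.7848 s⁻¹
N_max = γ̇_max·h / (π·D) = 67.7848 · 0.00265 / (π · 0.1135) = 0.50377 rev/s = 30.2262 rpm

value=30.23 rpm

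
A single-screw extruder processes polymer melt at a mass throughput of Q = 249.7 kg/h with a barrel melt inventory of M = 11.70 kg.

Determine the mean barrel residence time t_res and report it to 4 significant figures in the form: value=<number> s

Throughput in SI: Q_s = 249.7 kg/h ÷ 3600 s/h = 0.0693611 kg/s
t_res = M / Q_s = 11.70 ÷ 0.0693611 = 168.682 s

value=168.7 s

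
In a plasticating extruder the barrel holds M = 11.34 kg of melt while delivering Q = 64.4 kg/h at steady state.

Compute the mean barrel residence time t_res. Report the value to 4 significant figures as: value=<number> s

value=633.9 s

Throughput in SI: Q_s = 64.4 kg/h ÷ 3600 s/h = 0.0178889 kg/s
t_res = M / Q_s = 11.34 ÷ 0.0178889 = 633.913 s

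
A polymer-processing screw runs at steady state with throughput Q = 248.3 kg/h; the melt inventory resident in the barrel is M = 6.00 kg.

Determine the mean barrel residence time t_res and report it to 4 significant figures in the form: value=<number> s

Throughput in SI: Q_s = 248.3 kg/h ÷ 3600 s/h = 0.0689722 kg/s
t_res = M / Q_s = 6.00 / 0.0689722 = 86.9915 s

value=86.99 s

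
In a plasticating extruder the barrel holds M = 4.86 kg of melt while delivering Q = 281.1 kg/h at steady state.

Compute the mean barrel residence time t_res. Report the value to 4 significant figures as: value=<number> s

value=62.24 s

Throughput in SI: Q_s = 281.1 kg/h ÷ 3600 s/h = 0.0780833 kg/s
Mean residence time: t_res = M/Q_s = 4.86 kg / 0.0780833 kg/s = 62.2412 s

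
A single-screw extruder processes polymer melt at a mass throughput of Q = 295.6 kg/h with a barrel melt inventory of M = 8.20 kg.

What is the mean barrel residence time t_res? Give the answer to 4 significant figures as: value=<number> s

value=99.86 s

Q_s = Q / 3600 = 295.6 / 3600 = 0.0821111 kg/s
Mean residence time: t_res = M/Q_s = 8.20 kg / 0.0821111 kg/s = 99.8647 s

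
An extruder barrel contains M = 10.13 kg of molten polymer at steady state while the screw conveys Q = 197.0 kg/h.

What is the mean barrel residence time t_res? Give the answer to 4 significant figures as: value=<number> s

value=185.1 s

Q_s = Q / 3600 = 197.0 / 3600 = 0.0547222 kg/s
t_res = M / Q_s = 10.13 / 0.0547222 = 185.117 s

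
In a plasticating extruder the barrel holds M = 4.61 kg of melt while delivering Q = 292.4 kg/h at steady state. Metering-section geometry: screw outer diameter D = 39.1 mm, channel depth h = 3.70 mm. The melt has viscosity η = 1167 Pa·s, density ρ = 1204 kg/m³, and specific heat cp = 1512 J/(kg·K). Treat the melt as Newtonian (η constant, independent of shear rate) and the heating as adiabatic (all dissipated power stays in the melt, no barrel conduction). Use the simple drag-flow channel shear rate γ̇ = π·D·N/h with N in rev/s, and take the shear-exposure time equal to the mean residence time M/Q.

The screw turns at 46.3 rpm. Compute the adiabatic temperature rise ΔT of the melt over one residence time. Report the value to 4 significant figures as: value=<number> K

Q_s = Q / 3600 = 292.4 / 3600 = 0.0812222 kg/s
Mean residence time: t_res = M/Q_s = 4.61 kg / 0.0812222 kg/s = 56.7579 s
Geometry in metres: D = 39.1 mm → 0.0391 m, h = 3.70 mm → 0.0037 m; screw speed N = 46.3 rpm = 0.771667 rev/s
γ̇ = π·D·N / h = π · 0.0391 · 0.771667 / 0.0037 = 25.6186 s⁻¹
ΔT = η·γ̇²·t_res / (ρ·cp) = 1167 · (25.6186)² · 56.7579 / (1204 · 1512) = 23.8796 K

value=23.88 K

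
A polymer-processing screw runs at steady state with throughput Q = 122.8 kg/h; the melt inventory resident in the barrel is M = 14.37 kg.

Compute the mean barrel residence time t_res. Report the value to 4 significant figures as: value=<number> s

Q_s = Q / 3600 = 122.8 / 3600 = 0.0341111 kg/s
t_res = M / Q_s = 14.37 / 0.0341111 = 421.27 s

value=421.3 s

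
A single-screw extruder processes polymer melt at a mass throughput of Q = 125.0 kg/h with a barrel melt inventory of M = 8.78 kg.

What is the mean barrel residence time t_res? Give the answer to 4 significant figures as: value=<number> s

Convert throughput: Q = 125.0 kg/h = 125.0/3600 = 0.0347222 kg/s
t_res = M / Q_s = 8.78 / 0.0347222 = 252.864 s

value=252.9 s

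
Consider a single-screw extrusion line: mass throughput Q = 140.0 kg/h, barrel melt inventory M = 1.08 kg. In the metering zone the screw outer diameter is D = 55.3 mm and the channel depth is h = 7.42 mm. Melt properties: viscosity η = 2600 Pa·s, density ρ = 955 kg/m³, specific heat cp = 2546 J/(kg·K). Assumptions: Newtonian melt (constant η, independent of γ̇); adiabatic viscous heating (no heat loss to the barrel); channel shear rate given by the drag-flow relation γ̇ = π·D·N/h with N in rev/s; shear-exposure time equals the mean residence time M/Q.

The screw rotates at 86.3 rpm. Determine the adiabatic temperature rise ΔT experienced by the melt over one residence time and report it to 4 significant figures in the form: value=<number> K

value=33.68 K

Convert throughput: Q = 140.0 kg/h = 140.0/3600 = 0.0388889 kg/s
t_res = M / Q_s = 1.08 / 0.0388889 = 27.7714 s
Convert to SI: D = 0.0553 m, h = 0.00742 m, N = 86.3/60 = 1.43833 rev/s
γ̇ = π D N / h = (π)(0.0553)(1.43833) / 0.00742 = 33.6768 s⁻¹
Adiabatic rise: ΔT = η γ̇² t_res / (ρ cp) = 2600·(33.6768)²·27.7714 / (955·2546) = 33.6799 K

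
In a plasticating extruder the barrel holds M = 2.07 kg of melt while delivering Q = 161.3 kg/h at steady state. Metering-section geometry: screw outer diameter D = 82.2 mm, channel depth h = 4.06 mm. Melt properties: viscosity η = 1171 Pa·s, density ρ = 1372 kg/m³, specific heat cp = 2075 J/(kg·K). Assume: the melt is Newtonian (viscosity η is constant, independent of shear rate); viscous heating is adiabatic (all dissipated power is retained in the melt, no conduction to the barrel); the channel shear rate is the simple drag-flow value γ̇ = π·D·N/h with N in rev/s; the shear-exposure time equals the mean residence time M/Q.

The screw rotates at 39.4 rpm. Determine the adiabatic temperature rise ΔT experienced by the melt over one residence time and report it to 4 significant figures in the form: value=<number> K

value=33.15 K

Throughput in SI: Q_s = 161.3 kg/h ÷ 3600 s/h = 0.0448056 kg/s
t_res = M / Q_s = 2.07 ÷ 0.0448056 = 46.1996 s
Geometry in metres: D = 82.2 mm → 0.0822 m, h = 4.06 mm → 0.00406 m; screw speed N = 39.4 rpm = 0.656667 rev/s
γ̇ = π D N / h = (π)(0.0822)(0.656667) / 0.00406 = 41.7677 s⁻¹
ΔT = η·γ̇²·t_res/(ρ·cp) = [1171 × 41.7677² × 46.1996] / [1372 × 2075] = 33.1516 K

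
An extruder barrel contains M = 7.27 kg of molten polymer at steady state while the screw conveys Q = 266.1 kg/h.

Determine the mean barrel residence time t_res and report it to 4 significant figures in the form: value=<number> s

Convert throughput: Q = 266.1 kg/h = 266.1/3600 = 0.0739167 kg/s
t_res = M / Q_s = 7.27 / 0.0739167 = 98.354 s

value=98.35 s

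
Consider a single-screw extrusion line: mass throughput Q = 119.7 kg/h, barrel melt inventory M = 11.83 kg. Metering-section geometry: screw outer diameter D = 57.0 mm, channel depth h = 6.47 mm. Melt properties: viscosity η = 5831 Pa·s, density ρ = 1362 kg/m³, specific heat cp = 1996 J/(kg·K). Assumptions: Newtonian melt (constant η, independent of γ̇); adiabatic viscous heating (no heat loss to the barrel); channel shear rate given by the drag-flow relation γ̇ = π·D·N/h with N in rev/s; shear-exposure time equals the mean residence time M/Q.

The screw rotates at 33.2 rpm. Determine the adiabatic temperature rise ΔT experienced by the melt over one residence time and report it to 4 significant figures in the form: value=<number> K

Throughput in SI: Q_s = 119.7 kg/h ÷ 3600 s/h = 0.03325 kg/s
Mean residence time: t_res = M/Q_s = 11.83 kg / 0.03325 kg/s = 355.789 s
Convert to SI: D = 0.057 m, h = 0.00647 m, N = 33.2/60 = 0.553333 rev/s
Shear rate: γ̇ = πDN/h = π·0.057·0.553333/0.00647 = 15.3147 s⁻¹
ΔT = η·γ̇²·t_res/(ρ·cp) = [5831 × 15.3147² × 355.789] / [1362 × 1996] = 178.984 K

value=179.0 K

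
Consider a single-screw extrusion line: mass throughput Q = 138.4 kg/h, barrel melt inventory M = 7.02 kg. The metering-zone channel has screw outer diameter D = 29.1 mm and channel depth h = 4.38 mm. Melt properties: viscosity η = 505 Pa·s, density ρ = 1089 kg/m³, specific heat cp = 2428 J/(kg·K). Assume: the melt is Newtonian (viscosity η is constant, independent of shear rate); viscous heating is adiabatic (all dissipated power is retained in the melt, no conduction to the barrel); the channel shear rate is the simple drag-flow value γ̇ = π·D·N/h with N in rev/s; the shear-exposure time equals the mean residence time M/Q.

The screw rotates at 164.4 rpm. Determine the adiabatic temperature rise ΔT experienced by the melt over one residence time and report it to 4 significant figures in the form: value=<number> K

Throughput in SI: Q_s = 138.4 kg/h ÷ 3600 s/h = 0.0384444 kg/s
Mean residence time: t_res = M/Q_s = 7.02 kg / 0.0384444 kg/s = 182.601 s
Convert to SI: D = 0.0291 m, h = 0.00438 m, N = 164.4/60 = 2.74 rev/s
Shear rate: γ̇ = πDN/h = π·0.0291·2.74/0.00438 = 57.1899 s⁻¹
ΔT = η·γ̇²·t_res/(ρ·cp) = [505 × 57.1899² × 182.601] / [1089 × 2428] = 114.066 K

value=114.1 K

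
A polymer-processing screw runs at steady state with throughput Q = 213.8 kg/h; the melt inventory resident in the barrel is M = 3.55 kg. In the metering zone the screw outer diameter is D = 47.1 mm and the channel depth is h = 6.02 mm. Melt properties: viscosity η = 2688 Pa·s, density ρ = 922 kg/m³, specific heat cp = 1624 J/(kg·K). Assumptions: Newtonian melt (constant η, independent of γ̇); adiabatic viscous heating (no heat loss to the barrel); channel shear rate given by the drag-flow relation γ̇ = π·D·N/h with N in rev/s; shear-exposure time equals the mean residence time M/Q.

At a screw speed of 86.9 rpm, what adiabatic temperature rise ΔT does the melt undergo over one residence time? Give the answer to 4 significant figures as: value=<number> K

Throughput in SI: Q_s = 213.8 kg/h ÷ 3600 s/h = 0.0593889 kg/s
t_res = M / Q_s = 3.55 ÷ 0.0593889 = 59.7755 s
D = 47.1 mm = 0.0471 m;  h = 6.02 mm = 0.00602 m;  N = 86.9 rpm / 60 = 1.44833 rev/s
γ̇ = π·D·N / h = π · 0.0471 · 1.44833 / 0.00602 = 35.5994 s⁻¹
ΔT = η·γ̇²·t_res / (ρ·cp) = 2688 · (35.5994)² · 59.7755 / (922 · 1624) = 135.994 K

value=136.0 K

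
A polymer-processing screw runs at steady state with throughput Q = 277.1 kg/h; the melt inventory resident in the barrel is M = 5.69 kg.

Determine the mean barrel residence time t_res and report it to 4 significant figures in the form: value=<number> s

Throughput in SI: Q_s = 277.1 kg/h ÷ 3600 s/h = 0.0769722 kg/s
t_res = M / Q_s = 5.69 / 0.0769722 = 73.9228 s

value=73.92 s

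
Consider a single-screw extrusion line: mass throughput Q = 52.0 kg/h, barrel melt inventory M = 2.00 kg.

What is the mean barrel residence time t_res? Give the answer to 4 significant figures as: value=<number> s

Q_s = Q / 3600 = 52.0 / 3600 = 0.0144444 kg/s
Mean residence time: t_res = M/Q_s = 2.00 kg / 0.0144444 kg/s = 138.462 s

value=138.5 s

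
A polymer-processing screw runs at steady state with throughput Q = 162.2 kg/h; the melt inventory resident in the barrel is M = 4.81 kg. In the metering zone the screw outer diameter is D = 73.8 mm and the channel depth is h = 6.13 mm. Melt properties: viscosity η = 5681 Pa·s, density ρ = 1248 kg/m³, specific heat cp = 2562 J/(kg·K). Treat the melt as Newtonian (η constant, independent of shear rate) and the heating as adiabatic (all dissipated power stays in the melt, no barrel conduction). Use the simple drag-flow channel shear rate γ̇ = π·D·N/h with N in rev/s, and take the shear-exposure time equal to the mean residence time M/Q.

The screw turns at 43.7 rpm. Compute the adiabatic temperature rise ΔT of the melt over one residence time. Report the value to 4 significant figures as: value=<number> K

value=143.9 K

Convert throughput: Q = 162.2 kg/h = 162.2/3600 = 0.0450556 kg/s
t_res = M / Q_s = 4.81 / 0.0450556 = 106.757 s
D = 73.8 mm = 0.0738 m;  h = 6.13 mm = 0.00613 m;  N = 43.7 rpm / 60 = 0.728333 rev/s
γ̇ = π·D·N / h = π · 0.0738 · 0.728333 / 0.00613 = 27.5471 s⁻¹
ΔT = η·γ̇²·t_res/(ρ·cp) = [5681 × 27.5471² × 106.757] / [1248 × 2562] = 143.939 K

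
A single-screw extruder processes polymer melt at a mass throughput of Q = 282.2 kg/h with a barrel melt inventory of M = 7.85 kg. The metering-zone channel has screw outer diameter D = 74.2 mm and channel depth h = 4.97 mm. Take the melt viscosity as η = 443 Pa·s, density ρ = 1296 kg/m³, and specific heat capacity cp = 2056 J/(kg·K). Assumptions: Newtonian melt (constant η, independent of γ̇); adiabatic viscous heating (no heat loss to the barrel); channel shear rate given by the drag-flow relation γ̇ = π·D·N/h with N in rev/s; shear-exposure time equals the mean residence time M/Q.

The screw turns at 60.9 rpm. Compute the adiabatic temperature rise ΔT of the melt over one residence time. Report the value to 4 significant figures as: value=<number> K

Q_s = Q / 3600 = 282.2 / 3600 = 0.0783889 kg/s
t_res = M / Q_s = 7.85 / 0.0783889 = 100.142 s
Convert to SI: D = 0.0742 m, h = 0.00497 m, N = 60.9/60 = 1.015 rev/s
γ̇ = π D N / h = (π)(0.0742)(1.015) / 0.00497 = 47.6062 s⁻¹
ΔT = η·γ̇²·t_res / (ρ·cp) = 443 · (47.6062)² · 100.142 / (1296 · 2056) = 37.7327 K

value=37.73 K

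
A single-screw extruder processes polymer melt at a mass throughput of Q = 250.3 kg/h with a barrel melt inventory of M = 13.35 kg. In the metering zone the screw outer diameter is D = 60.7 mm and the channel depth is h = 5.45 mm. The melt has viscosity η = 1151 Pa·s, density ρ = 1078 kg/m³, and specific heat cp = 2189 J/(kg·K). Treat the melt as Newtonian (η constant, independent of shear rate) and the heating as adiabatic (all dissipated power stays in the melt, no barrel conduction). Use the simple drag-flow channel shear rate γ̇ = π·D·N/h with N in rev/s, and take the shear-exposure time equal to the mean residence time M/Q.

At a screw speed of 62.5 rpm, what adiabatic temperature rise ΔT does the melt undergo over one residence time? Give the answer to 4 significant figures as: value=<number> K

Convert throughput: Q = 250.3 kg/h = 250.3/3600 = 0.0695278 kg/s
t_res = M / Q_s = 13.35 / 0.0695278 = 192.01 s
Convert to SI: D = 0.0607 m, h = 0.00545 m, N = 62.5/60 = 1.04167 rev/s
γ̇ = π·D·N / h = π · 0.0607 · 1.04167 / 0.00545 = 36.4478 s⁻¹
ΔT = η·γ̇²·t_res / (ρ·cp) = 1151 · (36.4478)² · 192.01 / (1078 · 2189) = 124.416 K

value=124.4 K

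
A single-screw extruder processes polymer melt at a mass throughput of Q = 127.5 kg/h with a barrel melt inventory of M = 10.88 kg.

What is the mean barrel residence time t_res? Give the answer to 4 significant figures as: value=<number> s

value=307.2 s

Convert throughput: Q = 127.5 kg/h = 127.5/3600 = 0.0354167 kg/s
Mean residence time: t_res = M/Q_s = 10.88 kg / 0.0354167 kg/s = 307.2 s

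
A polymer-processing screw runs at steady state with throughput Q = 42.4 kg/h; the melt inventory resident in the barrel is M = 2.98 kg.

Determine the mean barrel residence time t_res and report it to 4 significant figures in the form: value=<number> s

Throughput in SI: Q_s = 42.4 kg/h ÷ 3600 s/h = 0.0117778 kg/s
t_res = M / Q_s = 2.98 / 0.0117778 = 253.019 s

value=253.0 s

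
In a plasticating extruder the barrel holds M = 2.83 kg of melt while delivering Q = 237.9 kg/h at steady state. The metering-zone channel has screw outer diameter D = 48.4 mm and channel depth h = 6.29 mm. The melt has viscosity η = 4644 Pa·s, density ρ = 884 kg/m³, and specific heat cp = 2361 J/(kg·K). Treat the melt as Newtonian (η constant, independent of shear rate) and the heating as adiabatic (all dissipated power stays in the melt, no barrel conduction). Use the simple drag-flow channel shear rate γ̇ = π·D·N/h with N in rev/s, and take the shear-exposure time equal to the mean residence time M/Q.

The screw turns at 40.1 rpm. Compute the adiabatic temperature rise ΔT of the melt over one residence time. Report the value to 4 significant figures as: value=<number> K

value=24.87 K

Convert throughput: Q = 237.9 kg/h = 237.9/3600 = 0.0660833 kg/s
t_res = M / Q_s = 2.83 / 0.0660833 = 42.8247 s
D = 48.4 mm = 0.0484 m;  h = 6.29 mm = 0.00629 m;  N = 40.1 rpm / 60 = 0.668333 rev/s
γ̇ = π D N / h = (π)(0.0484)(0.668333) / 0.00629 = 16.1561 s⁻¹
ΔT = η·γ̇²·t_res/(ρ·cp) = [4644 × 16.1561² × 42.8247] / [884 × 2361] = 24.8722 K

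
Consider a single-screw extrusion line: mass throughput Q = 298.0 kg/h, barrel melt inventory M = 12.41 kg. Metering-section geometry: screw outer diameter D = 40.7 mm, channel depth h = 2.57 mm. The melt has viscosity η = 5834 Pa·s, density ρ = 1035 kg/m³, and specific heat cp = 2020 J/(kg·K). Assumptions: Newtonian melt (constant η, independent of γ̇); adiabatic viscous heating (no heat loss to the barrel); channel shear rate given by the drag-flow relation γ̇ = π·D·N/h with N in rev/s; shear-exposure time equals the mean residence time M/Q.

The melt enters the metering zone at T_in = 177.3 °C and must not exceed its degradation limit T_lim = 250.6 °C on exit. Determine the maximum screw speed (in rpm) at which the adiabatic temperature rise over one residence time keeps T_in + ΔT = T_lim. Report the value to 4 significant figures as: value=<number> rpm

Throughput in SI: Q_s = 298.0 kg/h ÷ 3600 s/h = 0.0827778 kg/s
Mean residence time: t_res = M/Q_s = 12.41 kg / 0.0827778 kg/s = 149.919 s
D = 40.7 mm = 0.0407 m;  h = 2.57 mm = 0.00257 m
ΔT_a = T_lim − T_in = 250.6 − 177.3 = 73.3 K
γ̇_max² = ΔT_a·ρ·cp / (η·t_res) = [73.3 × 1035 × 2020] / [5834 × 149.919] = 175.215 s⁻²
γ̇_max = √175.215 = 13.2369 s⁻¹
N_max = γ̇_max·h / (π·D) = 13.2369 · 0.00257 / (π · 0.0407) = 0.266057 rev/s = 15.9634 rpm

value=15.96 rpm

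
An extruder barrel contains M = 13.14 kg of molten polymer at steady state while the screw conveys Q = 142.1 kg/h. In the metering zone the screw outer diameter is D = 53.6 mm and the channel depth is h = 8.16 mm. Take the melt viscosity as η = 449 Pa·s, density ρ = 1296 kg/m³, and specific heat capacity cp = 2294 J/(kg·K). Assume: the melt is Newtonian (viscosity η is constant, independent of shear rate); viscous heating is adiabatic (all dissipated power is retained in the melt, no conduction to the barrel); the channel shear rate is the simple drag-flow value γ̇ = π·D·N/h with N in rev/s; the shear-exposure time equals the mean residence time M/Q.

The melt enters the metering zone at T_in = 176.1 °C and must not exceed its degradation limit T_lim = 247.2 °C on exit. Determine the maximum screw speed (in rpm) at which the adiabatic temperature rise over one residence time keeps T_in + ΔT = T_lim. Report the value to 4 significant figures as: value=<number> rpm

Q_s = Q / 3600 = 142.1 / 3600 = 0.0394722 kg/s
t_res = M / Q_s = 13.14 / 0.0394722 = 332.892 s
Geometry in SI: D = 53.6 mm → 0.0536 m, h = 8.16 mm → 0.00816 m
ΔT_a = T_lim − T_in = 247.2 °C − 176.1 °C = 71.1 K
γ̇_max² = ΔT_a·ρ·cp/(η·t_res) = 71.1·1296·2294/(449·332.892) = 1414.22 s⁻²
γ̇_max = sqrt(1414.22) = 37.6062 s⁻¹
Solve γ̇ = πDN/h for N: N_max = γ̇_max·h/(π·D) = 37.6062 × 0.00816 / (π × 0.0536) = 1.82236 rev/s = 109.342 rpm

value=109.3 rpm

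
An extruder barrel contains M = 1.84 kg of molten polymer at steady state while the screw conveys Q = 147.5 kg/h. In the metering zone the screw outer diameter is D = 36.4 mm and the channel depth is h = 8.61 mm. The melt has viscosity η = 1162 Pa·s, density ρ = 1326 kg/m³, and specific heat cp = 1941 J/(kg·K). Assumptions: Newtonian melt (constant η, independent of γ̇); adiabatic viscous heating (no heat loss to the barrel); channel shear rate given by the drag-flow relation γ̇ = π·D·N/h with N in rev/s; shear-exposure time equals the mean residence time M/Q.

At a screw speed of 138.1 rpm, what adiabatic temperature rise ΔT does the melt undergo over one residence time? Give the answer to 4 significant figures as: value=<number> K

Convert throughput: Q = 147.5 kg/h = 147.5/3600 = 0.0409722 kg/s
t_res = M / Q_s = 1.84 ÷ 0.0409722 = 44.9085 s
Geometry in metres: D = 36.4 mm → 0.0364 m, h = 8.61 mm → 0.00861 m; screw speed N = 138.1 rpm = 2.30167 rev/s
Shear rate: γ̇ = πDN/h = π·0.0364·2.30167/0.00861 = 30.5697 s⁻¹
ΔT = η·γ̇²·t_res/(ρ·cp) = [1162 × 30.5697² × 44.9085] / [1326 × 1941] = 18.9473 K

value=18.95 K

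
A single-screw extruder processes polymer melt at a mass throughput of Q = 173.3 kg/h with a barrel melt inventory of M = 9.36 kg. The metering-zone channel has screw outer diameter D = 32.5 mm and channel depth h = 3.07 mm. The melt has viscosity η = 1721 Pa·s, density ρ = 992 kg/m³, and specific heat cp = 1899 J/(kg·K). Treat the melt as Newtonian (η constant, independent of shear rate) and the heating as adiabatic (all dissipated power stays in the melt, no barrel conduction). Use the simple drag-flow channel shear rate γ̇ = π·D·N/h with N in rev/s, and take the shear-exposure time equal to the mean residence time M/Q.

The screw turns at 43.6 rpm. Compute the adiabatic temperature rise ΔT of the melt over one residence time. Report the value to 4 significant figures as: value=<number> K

Convert throughput: Q = 173.3 kg/h = 173.3/3600 = 0.0481389 kg/s
t_res = M / Q_s = 9.36 ÷ 0.0481389 = 194.437 s
D = 32.5 mm = 0.0325 m;  h = 3.07 mm = 0.00307 m;  N = 43.6 rpm / 60 = 0.726667 rev/s
γ̇ = π·D·N / h = π · 0.0325 · 0.726667 / 0.00307 = 24.1674 s⁻¹
Adiabatic rise: ΔT = η γ̇² t_res / (ρ cp) = 1721·(24.1674)²·194.437 / (992·1899) = 103.749 K

value=103.7 K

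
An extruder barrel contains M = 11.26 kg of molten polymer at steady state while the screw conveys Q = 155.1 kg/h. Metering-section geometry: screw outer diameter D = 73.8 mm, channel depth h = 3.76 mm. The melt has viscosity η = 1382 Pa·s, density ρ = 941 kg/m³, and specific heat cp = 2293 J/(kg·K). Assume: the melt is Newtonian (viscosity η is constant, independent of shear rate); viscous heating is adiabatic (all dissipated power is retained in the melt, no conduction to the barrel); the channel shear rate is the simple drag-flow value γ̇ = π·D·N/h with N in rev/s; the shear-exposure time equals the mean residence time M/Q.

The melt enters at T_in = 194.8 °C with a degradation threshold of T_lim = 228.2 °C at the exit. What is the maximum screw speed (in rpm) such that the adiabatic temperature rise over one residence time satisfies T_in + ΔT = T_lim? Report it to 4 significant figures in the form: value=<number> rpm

Q_s = Q / 3600 = 155.1 / 3600 = 0.0430833 kg/s
t_res = M / Q_s = 11.26 ÷ 0.0430833 = 261.354 s
Geometry in SI: D = 73.8 mm → 0.0738 m, h = 3.76 mm → 0.00376 m
ΔT_a = T_lim − T_in = 228.2 − 194.8 = 33.4 K
γ̇_max² = ΔT_a·ρ·cp/(η·t_res) = 33.4·941·2293/(1382·261.354) = 199.528 s⁻²
γ̇_max = √199.528 = 14.1254 s⁻¹
N_max = γ̇_max·h / (π·D) = 14.1254 · 0.00376 / (π · 0.0738) = 0.229078 rev/s = 13.7447 rpm

value=13.74 rpm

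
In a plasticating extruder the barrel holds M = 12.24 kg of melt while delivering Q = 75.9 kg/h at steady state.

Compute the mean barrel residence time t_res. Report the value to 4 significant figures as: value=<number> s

value=580.6 s

Q_s = Q / 3600 = 75.9 / 3600 = 0.0210833 kg/s
t_res = M / Q_s = 12.24 ÷ 0.0210833 = 580.553 s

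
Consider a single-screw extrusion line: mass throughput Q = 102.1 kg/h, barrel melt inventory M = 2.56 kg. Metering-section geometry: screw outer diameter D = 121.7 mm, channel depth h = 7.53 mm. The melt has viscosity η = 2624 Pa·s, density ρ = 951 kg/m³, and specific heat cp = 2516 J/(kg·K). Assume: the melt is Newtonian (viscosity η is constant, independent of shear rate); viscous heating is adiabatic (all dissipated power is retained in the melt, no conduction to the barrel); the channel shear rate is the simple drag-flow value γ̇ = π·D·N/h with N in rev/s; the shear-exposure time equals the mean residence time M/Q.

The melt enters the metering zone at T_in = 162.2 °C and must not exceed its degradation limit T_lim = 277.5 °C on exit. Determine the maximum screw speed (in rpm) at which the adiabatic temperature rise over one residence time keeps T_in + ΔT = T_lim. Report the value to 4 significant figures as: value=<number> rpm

Q_s = Q / 3600 = 102.1 / 3600 = 0.0283611 kg/s
Mean residence time: t_res = M/Q_s = 2.56 kg / 0.0283611 kg/s = 90.2644 s
Convert to metres: D = 0.1217 m, h = 0.00753 m
ΔT_a = T_lim − T_in = 277.5 °C − 162.2 °C = 115.3 K
Invert ΔT = ηγ̇²t_res/(ρcp) for γ̇: γ̇_max² = ΔT_a ρ cp / (η t_res) = 115.3·951·2516 / (2624·90.2644) = 1164.77 s⁻²
γ̇_max = sqrt(1164.77) = 34.1287 s⁻¹
N_max = γ̇_max h / (πD) = 34.1287·0.00753/(π·0.1217) = 0.672163 rev/s → ×60 = 40.3298 rpm

value=40.33 rpm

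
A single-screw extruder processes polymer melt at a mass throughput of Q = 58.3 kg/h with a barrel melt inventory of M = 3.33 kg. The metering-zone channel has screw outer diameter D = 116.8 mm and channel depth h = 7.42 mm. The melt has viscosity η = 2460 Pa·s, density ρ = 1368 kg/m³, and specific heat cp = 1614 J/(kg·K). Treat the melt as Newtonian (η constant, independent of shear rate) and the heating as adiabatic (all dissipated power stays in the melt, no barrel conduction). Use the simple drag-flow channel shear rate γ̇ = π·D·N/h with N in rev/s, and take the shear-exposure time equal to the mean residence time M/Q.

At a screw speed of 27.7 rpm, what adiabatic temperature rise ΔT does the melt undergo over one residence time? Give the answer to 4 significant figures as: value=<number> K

value=119.4 K

Throughput in SI: Q_s = 58.3 kg/h ÷ 3600 s/h = 0.0161944 kg/s
t_res = M / Q_s = 3.33 / 0.0161944 = 205.626 s
Convert to SI: D = 0.1168 m, h = 0.00742 m, N = 27.7/60 = 0.461667 rev/s
γ̇ = π D N / h = (π)(0.1168)(0.461667) / 0.00742 = 22.8306 s⁻¹
ΔT = η·γ̇²·t_res / (ρ·cp) = 2460 · (22.8306)² · 205.626 / (1368 · 1614) = 119.415 K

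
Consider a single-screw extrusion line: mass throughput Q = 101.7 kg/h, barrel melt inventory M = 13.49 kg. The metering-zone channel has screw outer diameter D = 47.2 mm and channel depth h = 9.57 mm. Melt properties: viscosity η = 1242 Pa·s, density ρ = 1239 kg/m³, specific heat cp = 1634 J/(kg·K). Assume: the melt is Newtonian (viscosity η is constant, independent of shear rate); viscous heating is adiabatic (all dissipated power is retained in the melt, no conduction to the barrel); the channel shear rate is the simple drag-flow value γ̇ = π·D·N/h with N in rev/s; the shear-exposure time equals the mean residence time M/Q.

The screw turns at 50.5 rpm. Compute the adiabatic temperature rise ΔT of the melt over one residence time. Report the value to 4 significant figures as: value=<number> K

value=49.82 K

Q_s = Q / 3600 = 101.7 / 3600 = 0.02825 kg/s
t_res = M / Q_s = 13.49 / 0.02825 = 477.522 s
D = 47.2 mm = 0.0472 m;  h = 9.57 mm = 0.00957 m;  N = 50.5 rpm / 60 = 0.841667 rev/s
γ̇ = π·D·N / h = π · 0.0472 · 0.841667 / 0.00957 = 13.0413 s⁻¹
Adiabatic rise: ΔT = η γ̇² t_res / (ρ cp) = 1242·(13.0413)²·477.522 / (1239·1634) = 49.8232 K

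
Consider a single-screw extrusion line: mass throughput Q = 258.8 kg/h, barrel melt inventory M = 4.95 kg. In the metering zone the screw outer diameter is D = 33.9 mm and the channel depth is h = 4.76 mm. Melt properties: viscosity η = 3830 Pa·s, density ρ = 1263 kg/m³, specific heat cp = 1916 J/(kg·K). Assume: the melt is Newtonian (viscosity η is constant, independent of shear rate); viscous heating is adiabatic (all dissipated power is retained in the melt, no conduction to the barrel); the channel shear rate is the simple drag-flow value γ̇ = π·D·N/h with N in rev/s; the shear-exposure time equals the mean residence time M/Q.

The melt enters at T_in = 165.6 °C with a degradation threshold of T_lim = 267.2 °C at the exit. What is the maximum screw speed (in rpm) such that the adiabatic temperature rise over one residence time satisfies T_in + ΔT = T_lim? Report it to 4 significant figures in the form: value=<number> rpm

value=81.88 rpm

Throughput in SI: Q_s = 258.8 kg/h ÷ 3600 s/h = 0.0718889 kg/s
t_res = M / Q_s = 4.95 / 0.0718889 = 68.8563 s
D = 33.9 mm = 0.0339 m;  h = 4.76 mm = 0.00476 m
ΔT_a = T_lim − T_in = 267.2 °C − 165.6 °C = 101.6 K
Invert ΔT = ηγ̇²t_res/(ρcp) for γ̇: γ̇_max² = ΔT_a ρ cp / (η t_res) = 101.6·1263·1916 / (3830·68.8563) = 932.289 s⁻²
γ̇_max = √932.289 = 30.5334 s⁻¹
N_max = γ̇_max·h / (π·D) = 30.5334 · 0.00476 / (π · 0.0339) = 1.36469 rev/s = 81.8811 rpm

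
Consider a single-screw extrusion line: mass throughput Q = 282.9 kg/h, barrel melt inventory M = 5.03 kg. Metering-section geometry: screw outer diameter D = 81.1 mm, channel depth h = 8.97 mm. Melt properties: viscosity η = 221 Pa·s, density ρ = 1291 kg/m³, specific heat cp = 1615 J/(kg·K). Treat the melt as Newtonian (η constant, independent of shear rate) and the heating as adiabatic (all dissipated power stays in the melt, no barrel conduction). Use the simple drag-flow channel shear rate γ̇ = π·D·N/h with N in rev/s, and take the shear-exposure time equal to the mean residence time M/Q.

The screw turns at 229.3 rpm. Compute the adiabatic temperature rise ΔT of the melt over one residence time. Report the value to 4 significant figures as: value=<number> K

value=79.95 K

Throughput in SI: Q_s = 282.9 kg/h ÷ 3600 s/h = 0.0785833 kg/s
t_res = M / Q_s = 5.03 ÷ 0.0785833 = 64.0085 s
D = 81.1 mm = 0.0811 m;  h = 8.97 mm = 0.00897 m;  N = 229.3 rpm / 60 = 3.82167 rev/s
Shear rate: γ̇ = πDN/h = π·0.0811·3.82167/0.00897 = 108.55 s⁻¹
ΔT = η·γ̇²·t_res / (ρ·cp) = 221 · (108.55)² · 64.0085 / (1291 · 1615) = 79.9454 K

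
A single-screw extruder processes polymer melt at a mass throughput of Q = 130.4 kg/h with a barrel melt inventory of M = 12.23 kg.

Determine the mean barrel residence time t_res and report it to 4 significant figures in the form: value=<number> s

value=337.6 s

Q_s = Q / 3600 = 130.4 / 3600 = 0.0362222 kg/s
t_res = M / Q_s = 12.23 ÷ 0.0362222 = 337.638 s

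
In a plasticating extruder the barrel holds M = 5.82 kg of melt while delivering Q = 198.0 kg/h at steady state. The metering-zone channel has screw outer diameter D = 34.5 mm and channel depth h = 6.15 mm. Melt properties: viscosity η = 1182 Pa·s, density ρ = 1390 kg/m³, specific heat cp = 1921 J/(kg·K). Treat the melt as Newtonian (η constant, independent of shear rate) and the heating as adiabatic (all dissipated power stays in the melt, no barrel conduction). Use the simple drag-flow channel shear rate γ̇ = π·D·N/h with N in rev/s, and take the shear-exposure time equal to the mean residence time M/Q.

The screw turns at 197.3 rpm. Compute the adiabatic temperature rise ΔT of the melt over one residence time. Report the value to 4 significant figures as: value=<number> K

value=157.3 K

Q_s = Q / 3600 = 198.0 / 3600 = 0.055 kg/s
Mean residence time: t_res = M/Q_s = 5.82 kg / 0.055 kg/s = 105.818 s
Geometry in metres: D = 34.5 mm → 0.0345 m, h = 6.15 mm → 0.00615 m; screw speed N = 197.3 rpm = 3.28833 rev/s
γ̇ = π·D·N / h = π · 0.0345 · 3.28833 / 0.00615 = 57.9522 s⁻¹
ΔT = η·γ̇²·t_res/(ρ·cp) = [1182 × 57.9522² × 105.818] / [1390 × 1921] = 157.317 K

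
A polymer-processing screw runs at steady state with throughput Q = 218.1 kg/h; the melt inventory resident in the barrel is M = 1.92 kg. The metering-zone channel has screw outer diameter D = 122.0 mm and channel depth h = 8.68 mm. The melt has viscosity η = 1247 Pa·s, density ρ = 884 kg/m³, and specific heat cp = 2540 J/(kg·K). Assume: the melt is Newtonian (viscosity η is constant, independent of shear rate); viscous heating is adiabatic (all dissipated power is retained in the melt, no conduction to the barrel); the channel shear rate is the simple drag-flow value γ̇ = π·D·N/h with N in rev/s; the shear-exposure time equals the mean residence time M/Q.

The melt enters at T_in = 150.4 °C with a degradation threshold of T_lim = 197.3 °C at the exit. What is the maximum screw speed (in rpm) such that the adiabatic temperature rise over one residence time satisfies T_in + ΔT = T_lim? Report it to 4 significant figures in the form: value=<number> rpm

Throughput in SI: Q_s = 218.1 kg/h ÷ 3600 s/h = 0.0605833 kg/s
t_res = M / Q_s = 1.92 / 0.0605833 = 31.6919 s
Convert to metres: D = 0.122 m, h = 0.00868 m
ΔT_a = T_lim − T_in = 197.3 °C − 150.4 °C = 46.9 K
γ̇_max² = ΔT_a·ρ·cp/(η·t_res) = 46.9·884·2540/(1247·31.6919) = 2664.68 s⁻²
γ̇_max = √2664.68 = 51.6205 s⁻¹
N_max = γ̇_max·h / (π·D) = 51.6205 · 0.00868 / (π · 0.122) = 1.16905 rev/s = 70.1429 rpm

value=70.14 rpm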